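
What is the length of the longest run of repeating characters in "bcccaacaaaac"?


Input: "bcccaacaaaac"
Scanning for longest run:
  Position 1 ('c'): new char, reset run to 1
  Position 2 ('c'): continues run of 'c', length=2
  Position 3 ('c'): continues run of 'c', length=3
  Position 4 ('a'): new char, reset run to 1
  Position 5 ('a'): continues run of 'a', length=2
  Position 6 ('c'): new char, reset run to 1
  Position 7 ('a'): new char, reset run to 1
  Position 8 ('a'): continues run of 'a', length=2
  Position 9 ('a'): continues run of 'a', length=3
  Position 10 ('a'): continues run of 'a', length=4
  Position 11 ('c'): new char, reset run to 1
Longest run: 'a' with length 4

4


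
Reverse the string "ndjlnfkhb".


Input: ndjlnfkhb
Reading characters right to left:
  Position 8: 'b'
  Position 7: 'h'
  Position 6: 'k'
  Position 5: 'f'
  Position 4: 'n'
  Position 3: 'l'
  Position 2: 'j'
  Position 1: 'd'
  Position 0: 'n'
Reversed: bhkfnljdn

bhkfnljdn


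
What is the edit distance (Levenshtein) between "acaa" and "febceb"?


Computing edit distance: "acaa" -> "febceb"
DP table:
           f    e    b    c    e    b
      0    1    2    3    4    5    6
  a   1    1    2    3    4    5    6
  c   2    2    2    3    3    4    5
  a   3    3    3    3    4    4    5
  a   4    4    4    4    4    5    5
Edit distance = dp[4][6] = 5

5


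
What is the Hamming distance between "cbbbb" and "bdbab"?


Comparing "cbbbb" and "bdbab" position by position:
  Position 0: 'c' vs 'b' => differ
  Position 1: 'b' vs 'd' => differ
  Position 2: 'b' vs 'b' => same
  Position 3: 'b' vs 'a' => differ
  Position 4: 'b' vs 'b' => same
Total differences (Hamming distance): 3

3


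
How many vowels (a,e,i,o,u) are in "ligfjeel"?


Input: ligfjeel
Checking each character:
  'l' at position 0: consonant
  'i' at position 1: vowel (running total: 1)
  'g' at position 2: consonant
  'f' at position 3: consonant
  'j' at position 4: consonant
  'e' at position 5: vowel (running total: 2)
  'e' at position 6: vowel (running total: 3)
  'l' at position 7: consonant
Total vowels: 3

3


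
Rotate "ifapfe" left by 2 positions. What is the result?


Input: "ifapfe", rotate left by 2
First 2 characters: "if"
Remaining characters: "apfe"
Concatenate remaining + first: "apfe" + "if" = "apfeif"

apfeif


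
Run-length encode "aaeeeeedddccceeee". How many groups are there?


Input: aaeeeeedddccceeee
Scanning for consecutive runs:
  Group 1: 'a' x 2 (positions 0-1)
  Group 2: 'e' x 5 (positions 2-6)
  Group 3: 'd' x 3 (positions 7-9)
  Group 4: 'c' x 3 (positions 10-12)
  Group 5: 'e' x 4 (positions 13-16)
Total groups: 5

5


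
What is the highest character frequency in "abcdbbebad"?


Input: abcdbbebad
Character counts:
  'a': 2
  'b': 4
  'c': 1
  'd': 2
  'e': 1
Maximum frequency: 4

4


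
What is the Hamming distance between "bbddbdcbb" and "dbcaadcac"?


Comparing "bbddbdcbb" and "dbcaadcac" position by position:
  Position 0: 'b' vs 'd' => differ
  Position 1: 'b' vs 'b' => same
  Position 2: 'd' vs 'c' => differ
  Position 3: 'd' vs 'a' => differ
  Position 4: 'b' vs 'a' => differ
  Position 5: 'd' vs 'd' => same
  Position 6: 'c' vs 'c' => same
  Position 7: 'b' vs 'a' => differ
  Position 8: 'b' vs 'c' => differ
Total differences (Hamming distance): 6

6


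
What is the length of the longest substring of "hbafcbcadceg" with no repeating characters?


Input: "hbafcbcadceg"
Sliding window (track last position of each char):
  Position 0 ('h'): window [0,0] length 1 -- new best
  Position 1 ('b'): window [0,1] length 2 -- new best
  Position 2 ('a'): window [0,2] length 3 -- new best
  Position 3 ('f'): window [0,3] length 4 -- new best
  Position 4 ('c'): window [0,4] length 5 -- new best
  Position 5 ('b'): repeat (last at 1), move window start to 2
  Position 5 ('b'): window [2,5] length 4
  Position 6 ('c'): repeat (last at 4), move window start to 5
  Position 6 ('c'): window [5,6] length 2
  Position 7 ('a'): window [5,7] length 3
  Position 8 ('d'): window [5,8] length 4
  Position 9 ('c'): repeat (last at 6), move window start to 7
  Position 9 ('c'): window [7,9] length 3
  Position 10 ('e'): window [7,10] length 4
  Position 11 ('g'): window [7,11] length 5
Longest substring with no repeats: "hbafc" with length 5

5


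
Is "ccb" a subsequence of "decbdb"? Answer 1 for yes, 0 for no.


Check if "ccb" is a subsequence of "decbdb"
Greedy scan:
  Position 0 ('d'): no match needed
  Position 1 ('e'): no match needed
  Position 2 ('c'): matches sub[0] = 'c'
  Position 3 ('b'): no match needed
  Position 4 ('d'): no match needed
  Position 5 ('b'): no match needed
Only matched 1/3 characters => not a subsequence

0


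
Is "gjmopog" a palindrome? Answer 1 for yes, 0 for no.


Input: gjmopog
Reversed: gopomjg
  Compare pos 0 ('g') with pos 6 ('g'): match
  Compare pos 1 ('j') with pos 5 ('o'): MISMATCH
  Compare pos 2 ('m') with pos 4 ('p'): MISMATCH
Result: not a palindrome

0


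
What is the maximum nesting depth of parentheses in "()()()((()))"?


Input: "()()()((()))"
Tracking depth:
  Position 0 '(': depth becomes 1
  Position 1 ')': depth becomes 0
  Position 2 '(': depth becomes 1
  Position 3 ')': depth becomes 0
  Position 4 '(': depth becomes 1
  Position 5 ')': depth becomes 0
  Position 6 '(': depth becomes 1
  Position 7 '(': depth becomes 2
  Position 8 '(': depth becomes 3
  Position 9 ')': depth becomes 2
  Position 10 ')': depth becomes 1
  Position 11 ')': depth becomes 0
Maximum depth reached: 3

3


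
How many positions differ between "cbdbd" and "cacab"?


Comparing "cbdbd" and "cacab" position by position:
  Position 0: 'c' vs 'c' => same
  Position 1: 'b' vs 'a' => DIFFER
  Position 2: 'd' vs 'c' => DIFFER
  Position 3: 'b' vs 'a' => DIFFER
  Position 4: 'd' vs 'b' => DIFFER
Positions that differ: 4

4


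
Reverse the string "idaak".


Input: idaak
Reading characters right to left:
  Position 4: 'k'
  Position 3: 'a'
  Position 2: 'a'
  Position 1: 'd'
  Position 0: 'i'
Reversed: kaadi

kaadi


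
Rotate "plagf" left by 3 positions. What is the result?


Input: "plagf", rotate left by 3
First 3 characters: "pla"
Remaining characters: "gf"
Concatenate remaining + first: "gf" + "pla" = "gfpla"

gfpla


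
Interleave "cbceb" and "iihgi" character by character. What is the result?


Interleaving "cbceb" and "iihgi":
  Position 0: 'c' from first, 'i' from second => "ci"
  Position 1: 'b' from first, 'i' from second => "bi"
  Position 2: 'c' from first, 'h' from second => "ch"
  Position 3: 'e' from first, 'g' from second => "eg"
  Position 4: 'b' from first, 'i' from second => "bi"
Result: cibichegbi

cibichegbi


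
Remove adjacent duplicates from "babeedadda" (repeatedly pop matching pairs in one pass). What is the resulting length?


Input: babeedadda
Stack-based adjacent duplicate removal:
  Read 'b': push. Stack: b
  Read 'a': push. Stack: ba
  Read 'b': push. Stack: bab
  Read 'e': push. Stack: babe
  Read 'e': matches stack top 'e' => pop. Stack: bab
  Read 'd': push. Stack: babd
  Read 'a': push. Stack: babda
  Read 'd': push. Stack: babdad
  Read 'd': matches stack top 'd' => pop. Stack: babda
  Read 'a': matches stack top 'a' => pop. Stack: babd
Final stack: "babd" (length 4)

4


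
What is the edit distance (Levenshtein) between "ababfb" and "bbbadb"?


Computing edit distance: "ababfb" -> "bbbadb"
DP table:
           b    b    b    a    d    b
      0    1    2    3    4    5    6
  a   1    1    2    3    3    4    5
  b   2    1    1    2    3    4    4
  a   3    2    2    2    2    3    4
  b   4    3    2    2    3    3    3
  f   5    4    3    3    3    4    4
  b   6    5    4    3    4    4    4
Edit distance = dp[6][6] = 4

4


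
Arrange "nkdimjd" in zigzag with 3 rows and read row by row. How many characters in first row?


Zigzag "nkdimjd" into 3 rows:
Placing characters:
  'n' => row 0
  'k' => row 1
  'd' => row 2
  'i' => row 1
  'm' => row 0
  'j' => row 1
  'd' => row 2
Rows:
  Row 0: "nm"
  Row 1: "kij"
  Row 2: "dd"
First row length: 2

2


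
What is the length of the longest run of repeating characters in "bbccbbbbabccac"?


Input: "bbccbbbbabccac"
Scanning for longest run:
  Position 1 ('b'): continues run of 'b', length=2
  Position 2 ('c'): new char, reset run to 1
  Position 3 ('c'): continues run of 'c', length=2
  Position 4 ('b'): new char, reset run to 1
  Position 5 ('b'): continues run of 'b', length=2
  Position 6 ('b'): continues run of 'b', length=3
  Position 7 ('b'): continues run of 'b', length=4
  Position 8 ('a'): new char, reset run to 1
  Position 9 ('b'): new char, reset run to 1
  Position 10 ('c'): new char, reset run to 1
  Position 11 ('c'): continues run of 'c', length=2
  Position 12 ('a'): new char, reset run to 1
  Position 13 ('c'): new char, reset run to 1
Longest run: 'b' with length 4

4


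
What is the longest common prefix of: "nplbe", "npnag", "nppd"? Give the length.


Words: nplbe, npnag, nppd
  Position 0: all 'n' => match
  Position 1: all 'p' => match
  Position 2: ('l', 'n', 'p') => mismatch, stop
LCP = "np" (length 2)

2


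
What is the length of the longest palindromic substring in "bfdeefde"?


Input: "bfdeefde"
Checking substrings for palindromes:
  [3:5] "ee" (len 2) => palindrome
Longest palindromic substring: "ee" with length 2

2


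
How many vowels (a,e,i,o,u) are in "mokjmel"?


Input: mokjmel
Checking each character:
  'm' at position 0: consonant
  'o' at position 1: vowel (running total: 1)
  'k' at position 2: consonant
  'j' at position 3: consonant
  'm' at position 4: consonant
  'e' at position 5: vowel (running total: 2)
  'l' at position 6: consonant
Total vowels: 2

2


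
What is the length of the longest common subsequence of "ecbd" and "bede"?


LCS of "ecbd" and "bede"
DP table:
           b    e    d    e
      0    0    0    0    0
  e   0    0    1    1    1
  c   0    0    1    1    1
  b   0    1    1    1    1
  d   0    1    1    2    2
LCS length = dp[4][4] = 2

2


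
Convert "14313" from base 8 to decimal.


Input: "14313" in base 8
Positional expansion:
  Digit '1' (value 1) x 8^4 = 4096
  Digit '4' (value 4) x 8^3 = 2048
  Digit '3' (value 3) x 8^2 = 192
  Digit '1' (value 1) x 8^1 = 8
  Digit '3' (value 3) x 8^0 = 3
Sum = 6347

6347


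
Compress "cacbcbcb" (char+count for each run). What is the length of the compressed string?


Input: cacbcbcb
Runs:
  'c' x 1 => "c1"
  'a' x 1 => "a1"
  'c' x 1 => "c1"
  'b' x 1 => "b1"
  'c' x 1 => "c1"
  'b' x 1 => "b1"
  'c' x 1 => "c1"
  'b' x 1 => "b1"
Compressed: "c1a1c1b1c1b1c1b1"
Compressed length: 16

16


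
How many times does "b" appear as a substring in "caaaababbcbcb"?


Searching for "b" in "caaaababbcbcb"
Scanning each position:
  Position 0: "c" => no
  Position 1: "a" => no
  Position 2: "a" => no
  Position 3: "a" => no
  Position 4: "a" => no
  Position 5: "b" => MATCH
  Position 6: "a" => no
  Position 7: "b" => MATCH
  Position 8: "b" => MATCH
  Position 9: "c" => no
  Position 10: "b" => MATCH
  Position 11: "c" => no
  Position 12: "b" => MATCH
Total occurrences: 5

5


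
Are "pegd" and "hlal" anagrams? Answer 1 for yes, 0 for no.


Strings: "pegd", "hlal"
Sorted first:  degp
Sorted second: ahll
Differ at position 0: 'd' vs 'a' => not anagrams

0


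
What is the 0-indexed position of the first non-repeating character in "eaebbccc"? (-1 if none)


Input: eaebbccc
Character frequencies:
  'a': 1
  'b': 2
  'c': 3
  'e': 2
Scanning left to right for freq == 1:
  Position 0 ('e'): freq=2, skip
  Position 1 ('a'): unique! => answer = 1

1


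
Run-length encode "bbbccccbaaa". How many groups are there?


Input: bbbccccbaaa
Scanning for consecutive runs:
  Group 1: 'b' x 3 (positions 0-2)
  Group 2: 'c' x 4 (positions 3-6)
  Group 3: 'b' x 1 (positions 7-7)
  Group 4: 'a' x 3 (positions 8-10)
Total groups: 4

4


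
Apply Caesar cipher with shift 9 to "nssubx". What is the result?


Caesar cipher: shift "nssubx" by 9
  'n' (pos 13) + 9 = pos 22 = 'w'
  's' (pos 18) + 9 = pos 1 = 'b'
  's' (pos 18) + 9 = pos 1 = 'b'
  'u' (pos 20) + 9 = pos 3 = 'd'
  'b' (pos 1) + 9 = pos 10 = 'k'
  'x' (pos 23) + 9 = pos 6 = 'g'
Result: wbbdkg

wbbdkg


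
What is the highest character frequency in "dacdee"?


Input: dacdee
Character counts:
  'a': 1
  'c': 1
  'd': 2
  'e': 2
Maximum frequency: 2

2


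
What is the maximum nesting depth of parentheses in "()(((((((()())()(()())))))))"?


Input: "()(((((((()())()(()())))))))"
Tracking depth:
  Position 0 '(': depth becomes 1
  Position 1 ')': depth becomes 0
  Position 2 '(': depth becomes 1
  Position 3 '(': depth becomes 2
  Position 4 '(': depth becomes 3
  Position 5 '(': depth becomes 4
  Position 6 '(': depth becomes 5
  Position 7 '(': depth becomes 6
  Position 8 '(': depth becomes 7
  Position 9 '(': depth becomes 8
  Position 10 ')': depth becomes 7
  Position 11 '(': depth becomes 8
  Position 12 ')': depth becomes 7
  Position 13 ')': depth becomes 6
  Position 14 '(': depth becomes 7
  Position 15 ')': depth becomes 6
  Position 16 '(': depth becomes 7
  Position 17 '(': depth becomes 8
  Position 18 ')': depth becomes 7
  Position 19 '(': depth becomes 8
  Position 20 ')': depth becomes 7
  Position 21 ')': depth becomes 6
  Position 22 ')': depth becomes 5
  Position 23 ')': depth becomes 4
  Position 24 ')': depth becomes 3
  Position 25 ')': depth becomes 2
  Position 26 ')': depth becomes 1
  Position 27 ')': depth becomes 0
Maximum depth reached: 8

8


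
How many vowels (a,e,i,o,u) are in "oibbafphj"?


Input: oibbafphj
Checking each character:
  'o' at position 0: vowel (running total: 1)
  'i' at position 1: vowel (running total: 2)
  'b' at position 2: consonant
  'b' at position 3: consonant
  'a' at position 4: vowel (running total: 3)
  'f' at position 5: consonant
  'p' at position 6: consonant
  'h' at position 7: consonant
  'j' at position 8: consonant
Total vowels: 3

3


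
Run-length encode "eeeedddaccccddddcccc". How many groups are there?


Input: eeeedddaccccddddcccc
Scanning for consecutive runs:
  Group 1: 'e' x 4 (positions 0-3)
  Group 2: 'd' x 3 (positions 4-6)
  Group 3: 'a' x 1 (positions 7-7)
  Group 4: 'c' x 4 (positions 8-11)
  Group 5: 'd' x 4 (positions 12-15)
  Group 6: 'c' x 4 (positions 16-19)
Total groups: 6

6


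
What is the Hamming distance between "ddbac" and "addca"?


Comparing "ddbac" and "addca" position by position:
  Position 0: 'd' vs 'a' => differ
  Position 1: 'd' vs 'd' => same
  Position 2: 'b' vs 'd' => differ
  Position 3: 'a' vs 'c' => differ
  Position 4: 'c' vs 'a' => differ
Total differences (Hamming distance): 4

4


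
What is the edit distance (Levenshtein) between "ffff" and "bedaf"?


Computing edit distance: "ffff" -> "bedaf"
DP table:
           b    e    d    a    f
      0    1    2    3    4    5
  f   1    1    2    3    4    4
  f   2    2    2    3    4    4
  f   3    3    3    3    4    4
  f   4    4    4    4    4    4
Edit distance = dp[4][5] = 4

4


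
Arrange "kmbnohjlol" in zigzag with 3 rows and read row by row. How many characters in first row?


Zigzag "kmbnohjlol" into 3 rows:
Placing characters:
  'k' => row 0
  'm' => row 1
  'b' => row 2
  'n' => row 1
  'o' => row 0
  'h' => row 1
  'j' => row 2
  'l' => row 1
  'o' => row 0
  'l' => row 1
Rows:
  Row 0: "koo"
  Row 1: "mnhll"
  Row 2: "bj"
First row length: 3

3


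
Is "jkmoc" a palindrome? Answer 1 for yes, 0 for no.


Input: jkmoc
Reversed: comkj
  Compare pos 0 ('j') with pos 4 ('c'): MISMATCH
  Compare pos 1 ('k') with pos 3 ('o'): MISMATCH
Result: not a palindrome

0


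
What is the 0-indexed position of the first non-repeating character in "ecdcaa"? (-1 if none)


Input: ecdcaa
Character frequencies:
  'a': 2
  'c': 2
  'd': 1
  'e': 1
Scanning left to right for freq == 1:
  Position 0 ('e'): unique! => answer = 0

0


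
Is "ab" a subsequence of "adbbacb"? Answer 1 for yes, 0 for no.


Check if "ab" is a subsequence of "adbbacb"
Greedy scan:
  Position 0 ('a'): matches sub[0] = 'a'
  Position 1 ('d'): no match needed
  Position 2 ('b'): matches sub[1] = 'b'
  Position 3 ('b'): no match needed
  Position 4 ('a'): no match needed
  Position 5 ('c'): no match needed
  Position 6 ('b'): no match needed
All 2 characters matched => is a subsequence

1


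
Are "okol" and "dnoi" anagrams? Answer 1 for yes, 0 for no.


Strings: "okol", "dnoi"
Sorted first:  kloo
Sorted second: dino
Differ at position 0: 'k' vs 'd' => not anagrams

0


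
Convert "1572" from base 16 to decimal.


Input: "1572" in base 16
Positional expansion:
  Digit '1' (value 1) x 16^3 = 4096
  Digit '5' (value 5) x 16^2 = 1280
  Digit '7' (value 7) x 16^1 = 112
  Digit '2' (value 2) x 16^0 = 2
Sum = 5490

5490


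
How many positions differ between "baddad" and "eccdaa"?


Comparing "baddad" and "eccdaa" position by position:
  Position 0: 'b' vs 'e' => DIFFER
  Position 1: 'a' vs 'c' => DIFFER
  Position 2: 'd' vs 'c' => DIFFER
  Position 3: 'd' vs 'd' => same
  Position 4: 'a' vs 'a' => same
  Position 5: 'd' vs 'a' => DIFFER
Positions that differ: 4

4


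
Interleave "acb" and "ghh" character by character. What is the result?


Interleaving "acb" and "ghh":
  Position 0: 'a' from first, 'g' from second => "ag"
  Position 1: 'c' from first, 'h' from second => "ch"
  Position 2: 'b' from first, 'h' from second => "bh"
Result: agchbh

agchbh


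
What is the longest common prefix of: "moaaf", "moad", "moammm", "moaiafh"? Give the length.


Words: moaaf, moad, moammm, moaiafh
  Position 0: all 'm' => match
  Position 1: all 'o' => match
  Position 2: all 'a' => match
  Position 3: ('a', 'd', 'm', 'i') => mismatch, stop
LCP = "moa" (length 3)

3


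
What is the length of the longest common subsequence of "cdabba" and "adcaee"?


LCS of "cdabba" and "adcaee"
DP table:
           a    d    c    a    e    e
      0    0    0    0    0    0    0
  c   0    0    0    1    1    1    1
  d   0    0    1    1    1    1    1
  a   0    1    1    1    2    2    2
  b   0    1    1    1    2    2    2
  b   0    1    1    1    2    2    2
  a   0    1    1    1    2    2    2
LCS length = dp[6][6] = 2

2


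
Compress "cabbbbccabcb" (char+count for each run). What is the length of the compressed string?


Input: cabbbbccabcb
Runs:
  'c' x 1 => "c1"
  'a' x 1 => "a1"
  'b' x 4 => "b4"
  'c' x 2 => "c2"
  'a' x 1 => "a1"
  'b' x 1 => "b1"
  'c' x 1 => "c1"
  'b' x 1 => "b1"
Compressed: "c1a1b4c2a1b1c1b1"
Compressed length: 16

16


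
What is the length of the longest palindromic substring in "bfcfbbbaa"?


Input: "bfcfbbbaa"
Checking substrings for palindromes:
  [0:5] "bfcfb" (len 5) => palindrome
  [1:4] "fcf" (len 3) => palindrome
  [4:7] "bbb" (len 3) => palindrome
  [4:6] "bb" (len 2) => palindrome
  [5:7] "bb" (len 2) => palindrome
  [7:9] "aa" (len 2) => palindrome
Longest palindromic substring: "bfcfb" with length 5

5


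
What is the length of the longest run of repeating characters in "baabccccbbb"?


Input: "baabccccbbb"
Scanning for longest run:
  Position 1 ('a'): new char, reset run to 1
  Position 2 ('a'): continues run of 'a', length=2
  Position 3 ('b'): new char, reset run to 1
  Position 4 ('c'): new char, reset run to 1
  Position 5 ('c'): continues run of 'c', length=2
  Position 6 ('c'): continues run of 'c', length=3
  Position 7 ('c'): continues run of 'c', length=4
  Position 8 ('b'): new char, reset run to 1
  Position 9 ('b'): continues run of 'b', length=2
  Position 10 ('b'): continues run of 'b', length=3
Longest run: 'c' with length 4

4


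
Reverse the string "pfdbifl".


Input: pfdbifl
Reading characters right to left:
  Position 6: 'l'
  Position 5: 'f'
  Position 4: 'i'
  Position 3: 'b'
  Position 2: 'd'
  Position 1: 'f'
  Position 0: 'p'
Reversed: lfibdfp

lfibdfp


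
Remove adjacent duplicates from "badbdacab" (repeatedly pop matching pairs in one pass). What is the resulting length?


Input: badbdacab
Stack-based adjacent duplicate removal:
  Read 'b': push. Stack: b
  Read 'a': push. Stack: ba
  Read 'd': push. Stack: bad
  Read 'b': push. Stack: badb
  Read 'd': push. Stack: badbd
  Read 'a': push. Stack: badbda
  Read 'c': push. Stack: badbdac
  Read 'a': push. Stack: badbdaca
  Read 'b': push. Stack: badbdacab
Final stack: "badbdacab" (length 9)

9


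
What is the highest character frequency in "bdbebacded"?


Input: bdbebacded
Character counts:
  'a': 1
  'b': 3
  'c': 1
  'd': 3
  'e': 2
Maximum frequency: 3

3


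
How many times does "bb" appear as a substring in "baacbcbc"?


Searching for "bb" in "baacbcbc"
Scanning each position:
  Position 0: "ba" => no
  Position 1: "aa" => no
  Position 2: "ac" => no
  Position 3: "cb" => no
  Position 4: "bc" => no
  Position 5: "cb" => no
  Position 6: "bc" => no
Total occurrences: 0

0


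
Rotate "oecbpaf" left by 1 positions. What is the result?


Input: "oecbpaf", rotate left by 1
First 1 characters: "o"
Remaining characters: "ecbpaf"
Concatenate remaining + first: "ecbpaf" + "o" = "ecbpafo"

ecbpafo


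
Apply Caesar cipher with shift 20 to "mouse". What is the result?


Caesar cipher: shift "mouse" by 20
  'm' (pos 12) + 20 = pos 6 = 'g'
  'o' (pos 14) + 20 = pos 8 = 'i'
  'u' (pos 20) + 20 = pos 14 = 'o'
  's' (pos 18) + 20 = pos 12 = 'm'
  'e' (pos 4) + 20 = pos 24 = 'y'
Result: giomy

giomy


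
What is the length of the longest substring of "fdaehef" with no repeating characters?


Input: "fdaehef"
Sliding window (track last position of each char):
  Position 0 ('f'): window [0,0] length 1 -- new best
  Position 1 ('d'): window [0,1] length 2 -- new best
  Position 2 ('a'): window [0,2] length 3 -- new best
  Position 3 ('e'): window [0,3] length 4 -- new best
  Position 4 ('h'): window [0,4] length 5 -- new best
  Position 5 ('e'): repeat (last at 3), move window start to 4
  Position 5 ('e'): window [4,5] length 2
  Position 6 ('f'): window [4,6] length 3
Longest substring with no repeats: "fdaeh" with length 5

5


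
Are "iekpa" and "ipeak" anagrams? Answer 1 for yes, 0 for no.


Strings: "iekpa", "ipeak"
Sorted first:  aeikp
Sorted second: aeikp
Sorted forms match => anagrams

1


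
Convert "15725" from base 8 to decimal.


Input: "15725" in base 8
Positional expansion:
  Digit '1' (value 1) x 8^4 = 4096
  Digit '5' (value 5) x 8^3 = 2560
  Digit '7' (value 7) x 8^2 = 448
  Digit '2' (value 2) x 8^1 = 16
  Digit '5' (value 5) x 8^0 = 5
Sum = 7125

7125


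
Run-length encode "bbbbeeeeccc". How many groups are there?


Input: bbbbeeeeccc
Scanning for consecutive runs:
  Group 1: 'b' x 4 (positions 0-3)
  Group 2: 'e' x 4 (positions 4-7)
  Group 3: 'c' x 3 (positions 8-10)
Total groups: 3

3


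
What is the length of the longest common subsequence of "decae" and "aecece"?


LCS of "decae" and "aecece"
DP table:
           a    e    c    e    c    e
      0    0    0    0    0    0    0
  d   0    0    0    0    0    0    0
  e   0    0    1    1    1    1    1
  c   0    0    1    2    2    2    2
  a   0    1    1    2    2    2    2
  e   0    1    2    2    3    3    3
LCS length = dp[5][6] = 3

3


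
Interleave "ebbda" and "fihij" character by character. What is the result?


Interleaving "ebbda" and "fihij":
  Position 0: 'e' from first, 'f' from second => "ef"
  Position 1: 'b' from first, 'i' from second => "bi"
  Position 2: 'b' from first, 'h' from second => "bh"
  Position 3: 'd' from first, 'i' from second => "di"
  Position 4: 'a' from first, 'j' from second => "aj"
Result: efbibhdiaj

efbibhdiaj


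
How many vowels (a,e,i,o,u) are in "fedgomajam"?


Input: fedgomajam
Checking each character:
  'f' at position 0: consonant
  'e' at position 1: vowel (running total: 1)
  'd' at position 2: consonant
  'g' at position 3: consonant
  'o' at position 4: vowel (running total: 2)
  'm' at position 5: consonant
  'a' at position 6: vowel (running total: 3)
  'j' at position 7: consonant
  'a' at position 8: vowel (running total: 4)
  'm' at position 9: consonant
Total vowels: 4

4


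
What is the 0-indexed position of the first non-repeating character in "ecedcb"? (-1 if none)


Input: ecedcb
Character frequencies:
  'b': 1
  'c': 2
  'd': 1
  'e': 2
Scanning left to right for freq == 1:
  Position 0 ('e'): freq=2, skip
  Position 1 ('c'): freq=2, skip
  Position 2 ('e'): freq=2, skip
  Position 3 ('d'): unique! => answer = 3

3


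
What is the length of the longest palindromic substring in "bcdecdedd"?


Input: "bcdecdedd"
Checking substrings for palindromes:
  [5:8] "ded" (len 3) => palindrome
  [7:9] "dd" (len 2) => palindrome
Longest palindromic substring: "ded" with length 3

3


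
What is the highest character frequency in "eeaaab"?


Input: eeaaab
Character counts:
  'a': 3
  'b': 1
  'e': 2
Maximum frequency: 3

3


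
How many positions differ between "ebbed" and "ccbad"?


Comparing "ebbed" and "ccbad" position by position:
  Position 0: 'e' vs 'c' => DIFFER
  Position 1: 'b' vs 'c' => DIFFER
  Position 2: 'b' vs 'b' => same
  Position 3: 'e' vs 'a' => DIFFER
  Position 4: 'd' vs 'd' => same
Positions that differ: 3

3


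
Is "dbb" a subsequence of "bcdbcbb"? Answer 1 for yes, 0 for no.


Check if "dbb" is a subsequence of "bcdbcbb"
Greedy scan:
  Position 0 ('b'): no match needed
  Position 1 ('c'): no match needed
  Position 2 ('d'): matches sub[0] = 'd'
  Position 3 ('b'): matches sub[1] = 'b'
  Position 4 ('c'): no match needed
  Position 5 ('b'): matches sub[2] = 'b'
  Position 6 ('b'): no match needed
All 3 characters matched => is a subsequence

1


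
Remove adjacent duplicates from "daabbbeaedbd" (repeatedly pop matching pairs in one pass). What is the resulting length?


Input: daabbbeaedbd
Stack-based adjacent duplicate removal:
  Read 'd': push. Stack: d
  Read 'a': push. Stack: da
  Read 'a': matches stack top 'a' => pop. Stack: d
  Read 'b': push. Stack: db
  Read 'b': matches stack top 'b' => pop. Stack: d
  Read 'b': push. Stack: db
  Read 'e': push. Stack: dbe
  Read 'a': push. Stack: dbea
  Read 'e': push. Stack: dbeae
  Read 'd': push. Stack: dbeaed
  Read 'b': push. Stack: dbeaedb
  Read 'd': push. Stack: dbeaedbd
Final stack: "dbeaedbd" (length 8)

8


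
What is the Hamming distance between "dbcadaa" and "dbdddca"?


Comparing "dbcadaa" and "dbdddca" position by position:
  Position 0: 'd' vs 'd' => same
  Position 1: 'b' vs 'b' => same
  Position 2: 'c' vs 'd' => differ
  Position 3: 'a' vs 'd' => differ
  Position 4: 'd' vs 'd' => same
  Position 5: 'a' vs 'c' => differ
  Position 6: 'a' vs 'a' => same
Total differences (Hamming distance): 3

3


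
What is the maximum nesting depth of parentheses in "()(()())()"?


Input: "()(()())()"
Tracking depth:
  Position 0 '(': depth becomes 1
  Position 1 ')': depth becomes 0
  Position 2 '(': depth becomes 1
  Position 3 '(': depth becomes 2
  Position 4 ')': depth becomes 1
  Position 5 '(': depth becomes 2
  Position 6 ')': depth becomes 1
  Position 7 ')': depth becomes 0
  Position 8 '(': depth becomes 1
  Position 9 ')': depth becomes 0
Maximum depth reached: 2

2


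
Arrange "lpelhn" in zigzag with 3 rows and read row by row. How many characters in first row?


Zigzag "lpelhn" into 3 rows:
Placing characters:
  'l' => row 0
  'p' => row 1
  'e' => row 2
  'l' => row 1
  'h' => row 0
  'n' => row 1
Rows:
  Row 0: "lh"
  Row 1: "pln"
  Row 2: "e"
First row length: 2

2


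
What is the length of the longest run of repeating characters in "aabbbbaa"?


Input: "aabbbbaa"
Scanning for longest run:
  Position 1 ('a'): continues run of 'a', length=2
  Position 2 ('b'): new char, reset run to 1
  Position 3 ('b'): continues run of 'b', length=2
  Position 4 ('b'): continues run of 'b', length=3
  Position 5 ('b'): continues run of 'b', length=4
  Position 6 ('a'): new char, reset run to 1
  Position 7 ('a'): continues run of 'a', length=2
Longest run: 'b' with length 4

4


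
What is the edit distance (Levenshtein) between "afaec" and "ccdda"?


Computing edit distance: "afaec" -> "ccdda"
DP table:
           c    c    d    d    a
      0    1    2    3    4    5
  a   1    1    2    3    4    4
  f   2    2    2    3    4    5
  a   3    3    3    3    4    4
  e   4    4    4    4    4    5
  c   5    4    4    5    5    5
Edit distance = dp[5][5] = 5

5


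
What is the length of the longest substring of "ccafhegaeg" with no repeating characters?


Input: "ccafhegaeg"
Sliding window (track last position of each char):
  Position 0 ('c'): window [0,0] length 1 -- new best
  Position 1 ('c'): repeat (last at 0), move window start to 1
  Position 1 ('c'): window [1,1] length 1
  Position 2 ('a'): window [1,2] length 2 -- new best
  Position 3 ('f'): window [1,3] length 3 -- new best
  Position 4 ('h'): window [1,4] length 4 -- new best
  Position 5 ('e'): window [1,5] length 5 -- new best
  Position 6 ('g'): window [1,6] length 6 -- new best
  Position 7 ('a'): repeat (last at 2), move window start to 3
  Position 7 ('a'): window [3,7] length 5
  Position 8 ('e'): repeat (last at 5), move window start to 6
  Position 8 ('e'): window [6,8] length 3
  Position 9 ('g'): repeat (last at 6), move window start to 7
  Position 9 ('g'): window [7,9] length 3
Longest substring with no repeats: "cafheg" with length 6

6


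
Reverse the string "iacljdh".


Input: iacljdh
Reading characters right to left:
  Position 6: 'h'
  Position 5: 'd'
  Position 4: 'j'
  Position 3: 'l'
  Position 2: 'c'
  Position 1: 'a'
  Position 0: 'i'
Reversed: hdjlcai

hdjlcai


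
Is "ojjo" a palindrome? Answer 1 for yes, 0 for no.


Input: ojjo
Reversed: ojjo
  Compare pos 0 ('o') with pos 3 ('o'): match
  Compare pos 1 ('j') with pos 2 ('j'): match
Result: palindrome

1


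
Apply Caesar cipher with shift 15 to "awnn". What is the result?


Caesar cipher: shift "awnn" by 15
  'a' (pos 0) + 15 = pos 15 = 'p'
  'w' (pos 22) + 15 = pos 11 = 'l'
  'n' (pos 13) + 15 = pos 2 = 'c'
  'n' (pos 13) + 15 = pos 2 = 'c'
Result: plcc

plcc


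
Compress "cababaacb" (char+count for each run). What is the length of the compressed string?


Input: cababaacb
Runs:
  'c' x 1 => "c1"
  'a' x 1 => "a1"
  'b' x 1 => "b1"
  'a' x 1 => "a1"
  'b' x 1 => "b1"
  'a' x 2 => "a2"
  'c' x 1 => "c1"
  'b' x 1 => "b1"
Compressed: "c1a1b1a1b1a2c1b1"
Compressed length: 16

16


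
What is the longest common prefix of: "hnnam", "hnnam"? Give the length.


Words: hnnam, hnnam
  Position 0: all 'h' => match
  Position 1: all 'n' => match
  Position 2: all 'n' => match
  Position 3: all 'a' => match
  Position 4: all 'm' => match
LCP = "hnnam" (length 5)

5


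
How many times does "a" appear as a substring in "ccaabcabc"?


Searching for "a" in "ccaabcabc"
Scanning each position:
  Position 0: "c" => no
  Position 1: "c" => no
  Position 2: "a" => MATCH
  Position 3: "a" => MATCH
  Position 4: "b" => no
  Position 5: "c" => no
  Position 6: "a" => MATCH
  Position 7: "b" => no
  Position 8: "c" => no
Total occurrences: 3

3


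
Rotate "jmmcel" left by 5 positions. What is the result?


Input: "jmmcel", rotate left by 5
First 5 characters: "jmmce"
Remaining characters: "l"
Concatenate remaining + first: "l" + "jmmce" = "ljmmce"

ljmmce


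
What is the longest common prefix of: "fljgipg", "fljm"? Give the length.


Words: fljgipg, fljm
  Position 0: all 'f' => match
  Position 1: all 'l' => match
  Position 2: all 'j' => match
  Position 3: ('g', 'm') => mismatch, stop
LCP = "flj" (length 3)

3


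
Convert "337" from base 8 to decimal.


Input: "337" in base 8
Positional expansion:
  Digit '3' (value 3) x 8^2 = 192
  Digit '3' (value 3) x 8^1 = 24
  Digit '7' (value 7) x 8^0 = 7
Sum = 223

223


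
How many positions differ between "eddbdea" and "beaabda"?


Comparing "eddbdea" and "beaabda" position by position:
  Position 0: 'e' vs 'b' => DIFFER
  Position 1: 'd' vs 'e' => DIFFER
  Position 2: 'd' vs 'a' => DIFFER
  Position 3: 'b' vs 'a' => DIFFER
  Position 4: 'd' vs 'b' => DIFFER
  Position 5: 'e' vs 'd' => DIFFER
  Position 6: 'a' vs 'a' => same
Positions that differ: 6

6


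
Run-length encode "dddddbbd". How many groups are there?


Input: dddddbbd
Scanning for consecutive runs:
  Group 1: 'd' x 5 (positions 0-4)
  Group 2: 'b' x 2 (positions 5-6)
  Group 3: 'd' x 1 (positions 7-7)
Total groups: 3

3


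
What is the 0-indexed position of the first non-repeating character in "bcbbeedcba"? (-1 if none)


Input: bcbbeedcba
Character frequencies:
  'a': 1
  'b': 4
  'c': 2
  'd': 1
  'e': 2
Scanning left to right for freq == 1:
  Position 0 ('b'): freq=4, skip
  Position 1 ('c'): freq=2, skip
  Position 2 ('b'): freq=4, skip
  Position 3 ('b'): freq=4, skip
  Position 4 ('e'): freq=2, skip
  Position 5 ('e'): freq=2, skip
  Position 6 ('d'): unique! => answer = 6

6


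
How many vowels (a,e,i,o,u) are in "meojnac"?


Input: meojnac
Checking each character:
  'm' at position 0: consonant
  'e' at position 1: vowel (running total: 1)
  'o' at position 2: vowel (running total: 2)
  'j' at position 3: consonant
  'n' at position 4: consonant
  'a' at position 5: vowel (running total: 3)
  'c' at position 6: consonant
Total vowels: 3

3


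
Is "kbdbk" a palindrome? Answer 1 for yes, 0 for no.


Input: kbdbk
Reversed: kbdbk
  Compare pos 0 ('k') with pos 4 ('k'): match
  Compare pos 1 ('b') with pos 3 ('b'): match
Result: palindrome

1


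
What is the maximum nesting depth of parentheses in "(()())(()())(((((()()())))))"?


Input: "(()())(()())(((((()()())))))"
Tracking depth:
  Position 0 '(': depth becomes 1
  Position 1 '(': depth becomes 2
  Position 2 ')': depth becomes 1
  Position 3 '(': depth becomes 2
  Position 4 ')': depth becomes 1
  Position 5 ')': depth becomes 0
  Position 6 '(': depth becomes 1
  Position 7 '(': depth becomes 2
  Position 8 ')': depth becomes 1
  Position 9 '(': depth becomes 2
  Position 10 ')': depth becomes 1
  Position 11 ')': depth becomes 0
  Position 12 '(': depth becomes 1
  Position 13 '(': depth becomes 2
  Position 14 '(': depth becomes 3
  Position 15 '(': depth becomes 4
  Position 16 '(': depth becomes 5
  Position 17 '(': depth becomes 6
  Position 18 ')': depth becomes 5
  Position 19 '(': depth becomes 6
  Position 20 ')': depth becomes 5
  Position 21 '(': depth becomes 6
  Position 22 ')': depth becomes 5
  Position 23 ')': depth becomes 4
  Position 24 ')': depth becomes 3
  Position 25 ')': depth becomes 2
  Position 26 ')': depth becomes 1
  Position 27 ')': depth becomes 0
Maximum depth reached: 6

6


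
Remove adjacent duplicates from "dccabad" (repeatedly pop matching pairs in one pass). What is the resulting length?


Input: dccabad
Stack-based adjacent duplicate removal:
  Read 'd': push. Stack: d
  Read 'c': push. Stack: dc
  Read 'c': matches stack top 'c' => pop. Stack: d
  Read 'a': push. Stack: da
  Read 'b': push. Stack: dab
  Read 'a': push. Stack: daba
  Read 'd': push. Stack: dabad
Final stack: "dabad" (length 5)

5


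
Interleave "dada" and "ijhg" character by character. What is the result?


Interleaving "dada" and "ijhg":
  Position 0: 'd' from first, 'i' from second => "di"
  Position 1: 'a' from first, 'j' from second => "aj"
  Position 2: 'd' from first, 'h' from second => "dh"
  Position 3: 'a' from first, 'g' from second => "ag"
Result: diajdhag

diajdhag


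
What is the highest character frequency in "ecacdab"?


Input: ecacdab
Character counts:
  'a': 2
  'b': 1
  'c': 2
  'd': 1
  'e': 1
Maximum frequency: 2

2


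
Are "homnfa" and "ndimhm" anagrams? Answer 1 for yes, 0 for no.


Strings: "homnfa", "ndimhm"
Sorted first:  afhmno
Sorted second: dhimmn
Differ at position 0: 'a' vs 'd' => not anagrams

0


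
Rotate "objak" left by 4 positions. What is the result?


Input: "objak", rotate left by 4
First 4 characters: "obja"
Remaining characters: "k"
Concatenate remaining + first: "k" + "obja" = "kobja"

kobja


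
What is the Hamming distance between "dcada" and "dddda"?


Comparing "dcada" and "dddda" position by position:
  Position 0: 'd' vs 'd' => same
  Position 1: 'c' vs 'd' => differ
  Position 2: 'a' vs 'd' => differ
  Position 3: 'd' vs 'd' => same
  Position 4: 'a' vs 'a' => same
Total differences (Hamming distance): 2

2


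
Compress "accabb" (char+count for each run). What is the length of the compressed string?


Input: accabb
Runs:
  'a' x 1 => "a1"
  'c' x 2 => "c2"
  'a' x 1 => "a1"
  'b' x 2 => "b2"
Compressed: "a1c2a1b2"
Compressed length: 8

8


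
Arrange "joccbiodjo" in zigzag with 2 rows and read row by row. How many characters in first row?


Zigzag "joccbiodjo" into 2 rows:
Placing characters:
  'j' => row 0
  'o' => row 1
  'c' => row 0
  'c' => row 1
  'b' => row 0
  'i' => row 1
  'o' => row 0
  'd' => row 1
  'j' => row 0
  'o' => row 1
Rows:
  Row 0: "jcboj"
  Row 1: "ocido"
First row length: 5

5


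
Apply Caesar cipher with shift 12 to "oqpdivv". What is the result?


Caesar cipher: shift "oqpdivv" by 12
  'o' (pos 14) + 12 = pos 0 = 'a'
  'q' (pos 16) + 12 = pos 2 = 'c'
  'p' (pos 15) + 12 = pos 1 = 'b'
  'd' (pos 3) + 12 = pos 15 = 'p'
  'i' (pos 8) + 12 = pos 20 = 'u'
  'v' (pos 21) + 12 = pos 7 = 'h'
  'v' (pos 21) + 12 = pos 7 = 'h'
Result: acbpuhh

acbpuhh


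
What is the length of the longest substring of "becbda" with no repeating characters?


Input: "becbda"
Sliding window (track last position of each char):
  Position 0 ('b'): window [0,0] length 1 -- new best
  Position 1 ('e'): window [0,1] length 2 -- new best
  Position 2 ('c'): window [0,2] length 3 -- new best
  Position 3 ('b'): repeat (last at 0), move window start to 1
  Position 3 ('b'): window [1,3] length 3
  Position 4 ('d'): window [1,4] length 4 -- new best
  Position 5 ('a'): window [1,5] length 5 -- new best
Longest substring with no repeats: "ecbda" with length 5

5


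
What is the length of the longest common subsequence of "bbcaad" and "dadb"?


LCS of "bbcaad" and "dadb"
DP table:
           d    a    d    b
      0    0    0    0    0
  b   0    0    0    0    1
  b   0    0    0    0    1
  c   0    0    0    0    1
  a   0    0    1    1    1
  a   0    0    1    1    1
  d   0    1    1    2    2
LCS length = dp[6][4] = 2

2


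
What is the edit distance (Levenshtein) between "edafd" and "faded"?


Computing edit distance: "edafd" -> "faded"
DP table:
           f    a    d    e    d
      0    1    2    3    4    5
  e   1    1    2    3    3    4
  d   2    2    2    2    3    3
  a   3    3    2    3    3    4
  f   4    3    3    3    4    4
  d   5    4    4    3    4    4
Edit distance = dp[5][5] = 4

4


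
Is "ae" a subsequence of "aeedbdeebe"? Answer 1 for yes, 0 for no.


Check if "ae" is a subsequence of "aeedbdeebe"
Greedy scan:
  Position 0 ('a'): matches sub[0] = 'a'
  Position 1 ('e'): matches sub[1] = 'e'
  Position 2 ('e'): no match needed
  Position 3 ('d'): no match needed
  Position 4 ('b'): no match needed
  Position 5 ('d'): no match needed
  Position 6 ('e'): no match needed
  Position 7 ('e'): no match needed
  Position 8 ('b'): no match needed
  Position 9 ('e'): no match needed
All 2 characters matched => is a subsequence

1


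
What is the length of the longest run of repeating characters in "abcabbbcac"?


Input: "abcabbbcac"
Scanning for longest run:
  Position 1 ('b'): new char, reset run to 1
  Position 2 ('c'): new char, reset run to 1
  Position 3 ('a'): new char, reset run to 1
  Position 4 ('b'): new char, reset run to 1
  Position 5 ('b'): continues run of 'b', length=2
  Position 6 ('b'): continues run of 'b', length=3
  Position 7 ('c'): new char, reset run to 1
  Position 8 ('a'): new char, reset run to 1
  Position 9 ('c'): new char, reset run to 1
Longest run: 'b' with length 3

3


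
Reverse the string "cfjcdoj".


Input: cfjcdoj
Reading characters right to left:
  Position 6: 'j'
  Position 5: 'o'
  Position 4: 'd'
  Position 3: 'c'
  Position 2: 'j'
  Position 1: 'f'
  Position 0: 'c'
Reversed: jodcjfc

jodcjfc
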